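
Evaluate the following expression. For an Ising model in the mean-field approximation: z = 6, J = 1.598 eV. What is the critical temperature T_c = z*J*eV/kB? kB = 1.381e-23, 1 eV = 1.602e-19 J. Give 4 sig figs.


Step 1: z*J = 6*1.598 = 9.588 eV
Step 2: Convert to Joules: 9.588*1.602e-19 = 1.536e-18 J
Step 3: T_c = 1.536e-18 / 1.381e-23 = 1.112e+05 K

1.112e+05


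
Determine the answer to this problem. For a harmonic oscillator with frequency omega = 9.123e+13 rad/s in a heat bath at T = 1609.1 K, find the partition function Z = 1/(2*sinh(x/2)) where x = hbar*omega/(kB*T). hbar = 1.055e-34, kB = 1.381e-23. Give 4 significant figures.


Step 1: Compute x = hbar*omega/(kB*T) = 1.055e-34*9.123e+13/(1.381e-23*1609.1) = 0.4331
Step 2: x/2 = 0.2166
Step 3: sinh(x/2) = 0.2183
Step 4: Z = 1/(2*0.2183) = 2.291

2.291


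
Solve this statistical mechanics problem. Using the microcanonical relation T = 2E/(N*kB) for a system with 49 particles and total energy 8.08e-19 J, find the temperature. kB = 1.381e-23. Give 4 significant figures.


Step 1: Numerator = 2*E = 2*8.08e-19 = 1.616e-18 J
Step 2: Denominator = N*kB = 49*1.381e-23 = 6.767e-22
Step 3: T = 1.616e-18 / 6.767e-22 = 2388 K

2388


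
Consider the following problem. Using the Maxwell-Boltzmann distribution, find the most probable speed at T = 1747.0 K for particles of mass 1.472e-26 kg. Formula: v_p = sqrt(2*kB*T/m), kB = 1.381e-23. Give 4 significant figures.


Step 1: Numerator = 2*kB*T = 2*1.381e-23*1747.0 = 4.825e-20
Step 2: Ratio = 4.825e-20 / 1.472e-26 = 3.278e+06
Step 3: v_p = sqrt(3.278e+06) = 1811 m/s

1811


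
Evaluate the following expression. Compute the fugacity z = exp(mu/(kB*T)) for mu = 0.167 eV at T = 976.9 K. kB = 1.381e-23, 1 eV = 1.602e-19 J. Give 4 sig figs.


Step 1: Convert mu to Joules: 0.167*1.602e-19 = 2.675e-20 J
Step 2: kB*T = 1.381e-23*976.9 = 1.349e-20 J
Step 3: mu/(kB*T) = 1.983
Step 4: z = exp(1.983) = 7.265

7.265


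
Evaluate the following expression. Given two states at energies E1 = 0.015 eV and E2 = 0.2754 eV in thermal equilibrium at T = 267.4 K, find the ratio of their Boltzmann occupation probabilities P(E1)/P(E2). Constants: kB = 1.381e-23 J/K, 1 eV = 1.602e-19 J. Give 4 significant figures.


Step 1: Compute energy difference dE = E1 - E2 = 0.015 - 0.2754 = -0.2604 eV
Step 2: Convert to Joules: dE_J = -0.2604 * 1.602e-19 = -4.172e-20 J
Step 3: Compute exponent = -dE_J / (kB * T) = -(-4.172e-20) / (1.381e-23 * 267.4) = 11.3
Step 4: P(E1)/P(E2) = exp(11.3) = 8.055e+04

8.055e+04


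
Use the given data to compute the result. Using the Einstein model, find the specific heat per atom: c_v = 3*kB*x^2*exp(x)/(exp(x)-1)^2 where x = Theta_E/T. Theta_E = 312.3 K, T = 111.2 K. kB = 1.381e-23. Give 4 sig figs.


Step 1: x = Theta_E/T = 312.3/111.2 = 2.808
Step 2: x^2 = 7.887
Step 3: exp(x) = 16.58
Step 4: c_v = 3*1.381e-23*7.887*16.58/(16.58-1)^2 = 2.231e-23

2.231e-23


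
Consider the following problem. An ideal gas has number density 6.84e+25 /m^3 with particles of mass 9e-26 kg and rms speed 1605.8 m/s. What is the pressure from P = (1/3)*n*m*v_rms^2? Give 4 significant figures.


Step 1: v_rms^2 = 1605.8^2 = 2.579e+06
Step 2: n*m = 6.84e+25*9e-26 = 6.156
Step 3: P = (1/3)*6.156*2.579e+06 = 5.291e+06 Pa

5.291e+06


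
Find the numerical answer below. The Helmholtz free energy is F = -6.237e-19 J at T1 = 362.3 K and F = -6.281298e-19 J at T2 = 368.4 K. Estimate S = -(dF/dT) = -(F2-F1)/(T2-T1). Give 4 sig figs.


Step 1: dF = F2 - F1 = -6.281298e-19 - (-6.237e-19) = -4.4298e-21 J
Step 2: dT = T2 - T1 = 368.4 - 362.3 = 6.1 K
Step 3: S = -dF/dT = -(-4.4298e-21)/6.1 = 7.262e-22 J/K

7.262e-22


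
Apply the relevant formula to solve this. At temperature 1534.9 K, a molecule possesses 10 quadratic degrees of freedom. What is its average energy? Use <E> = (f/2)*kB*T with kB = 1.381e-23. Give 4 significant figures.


Step 1: f/2 = 10/2 = 5
Step 2: kB*T = 1.381e-23 * 1534.9 = 2.12e-20
Step 3: <E> = 5 * 2.12e-20 = 1.06e-19 J

1.06e-19


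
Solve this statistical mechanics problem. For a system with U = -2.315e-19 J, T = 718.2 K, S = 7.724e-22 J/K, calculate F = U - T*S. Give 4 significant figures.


Step 1: T*S = 718.2 * 7.724e-22 = 5.547e-19 J
Step 2: F = U - T*S = -2.315e-19 - 5.547e-19
Step 3: F = -7.862e-19 J

-7.862e-19


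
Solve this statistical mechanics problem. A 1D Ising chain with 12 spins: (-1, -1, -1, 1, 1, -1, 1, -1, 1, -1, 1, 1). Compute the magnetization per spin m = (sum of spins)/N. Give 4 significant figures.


Step 1: Count up spins (+1): 6, down spins (-1): 6
Step 2: Total magnetization M = 6 - 6 = 0
Step 3: m = M/N = 0/12 = 0

0


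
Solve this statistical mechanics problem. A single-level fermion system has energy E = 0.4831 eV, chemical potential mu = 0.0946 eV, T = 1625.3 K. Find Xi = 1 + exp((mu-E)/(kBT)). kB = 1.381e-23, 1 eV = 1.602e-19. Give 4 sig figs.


Step 1: (mu - E) = 0.0946 - 0.4831 = -0.3885 eV
Step 2: x = (mu-E)*eV/(kB*T) = -0.3885*1.602e-19/(1.381e-23*1625.3) = -2.773
Step 3: exp(x) = 0.06248
Step 4: Xi = 1 + 0.06248 = 1.062

1.062


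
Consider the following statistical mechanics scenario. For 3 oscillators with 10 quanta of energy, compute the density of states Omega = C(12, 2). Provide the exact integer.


Step 1: Use binomial coefficient C(12, 2)
Step 2: Numerator = 12! / 10!
Step 3: Denominator = 2!
Step 4: Omega = 66

66


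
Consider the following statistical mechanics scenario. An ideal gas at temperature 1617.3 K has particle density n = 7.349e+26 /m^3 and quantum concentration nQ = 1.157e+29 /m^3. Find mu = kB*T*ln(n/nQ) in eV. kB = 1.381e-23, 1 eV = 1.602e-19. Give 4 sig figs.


Step 1: n/nQ = 7.349e+26/1.157e+29 = 0.006352
Step 2: ln(n/nQ) = -5.059
Step 3: mu = kB*T*ln(n/nQ) = 2.233e-20*-5.059 = -1.13e-19 J
Step 4: Convert to eV: -1.13e-19/1.602e-19 = -0.7053 eV

-0.7053


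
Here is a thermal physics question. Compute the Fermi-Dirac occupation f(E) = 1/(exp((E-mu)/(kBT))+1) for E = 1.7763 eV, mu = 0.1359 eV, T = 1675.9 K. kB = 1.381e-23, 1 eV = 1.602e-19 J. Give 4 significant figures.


Step 1: (E - mu) = 1.7763 - 0.1359 = 1.64 eV
Step 2: Convert: (E-mu)*eV = 2.628e-19 J
Step 3: x = (E-mu)*eV/(kB*T) = 11.35
Step 4: f = 1/(exp(11.35)+1) = 1.172e-05

1.172e-05


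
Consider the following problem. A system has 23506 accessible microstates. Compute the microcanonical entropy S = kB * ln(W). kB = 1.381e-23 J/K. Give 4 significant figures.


Step 1: ln(W) = ln(23506) = 10.07
Step 2: S = kB * ln(W) = 1.381e-23 * 10.07
Step 3: S = 1.39e-22 J/K

1.39e-22


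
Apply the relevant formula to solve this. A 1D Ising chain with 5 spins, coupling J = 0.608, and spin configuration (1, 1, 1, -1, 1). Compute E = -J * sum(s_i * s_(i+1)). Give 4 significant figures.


Step 1: Nearest-neighbor products: 1, 1, -1, -1
Step 2: Sum of products = 0
Step 3: E = -0.608 * 0 = 0

0


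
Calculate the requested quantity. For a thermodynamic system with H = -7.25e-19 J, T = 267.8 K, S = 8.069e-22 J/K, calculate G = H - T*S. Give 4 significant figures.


Step 1: T*S = 267.8 * 8.069e-22 = 2.161e-19 J
Step 2: G = H - T*S = -7.25e-19 - 2.161e-19
Step 3: G = -9.411e-19 J

-9.411e-19


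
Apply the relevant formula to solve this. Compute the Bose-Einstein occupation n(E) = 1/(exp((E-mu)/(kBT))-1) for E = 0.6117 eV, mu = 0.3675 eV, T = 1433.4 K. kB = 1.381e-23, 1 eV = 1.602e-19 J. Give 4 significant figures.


Step 1: (E - mu) = 0.2442 eV
Step 2: x = (E-mu)*eV/(kB*T) = 0.2442*1.602e-19/(1.381e-23*1433.4) = 1.976
Step 3: exp(x) = 7.216
Step 4: n = 1/(exp(x)-1) = 0.1609

0.1609


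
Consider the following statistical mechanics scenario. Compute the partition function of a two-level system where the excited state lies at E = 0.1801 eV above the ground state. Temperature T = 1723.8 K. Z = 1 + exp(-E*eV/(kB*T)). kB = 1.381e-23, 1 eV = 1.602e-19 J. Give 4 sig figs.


Step 1: Compute beta*E = E*eV/(kB*T) = 0.1801*1.602e-19/(1.381e-23*1723.8) = 1.212
Step 2: exp(-beta*E) = exp(-1.212) = 0.2976
Step 3: Z = 1 + 0.2976 = 1.298

1.298


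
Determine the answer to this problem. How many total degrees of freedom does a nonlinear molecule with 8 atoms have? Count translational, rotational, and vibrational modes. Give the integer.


Step 1: Translational DOF = 3
Step 2: Rotational DOF (nonlinear) = 3
Step 3: Vibrational DOF = 3*8 - 6 = 18
Step 4: Total = 3 + 3 + 18 = 24

24


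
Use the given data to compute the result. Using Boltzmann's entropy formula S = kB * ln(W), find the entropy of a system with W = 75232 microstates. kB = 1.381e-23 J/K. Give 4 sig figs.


Step 1: ln(W) = ln(75232) = 11.23
Step 2: S = kB * ln(W) = 1.381e-23 * 11.23
Step 3: S = 1.551e-22 J/K

1.551e-22


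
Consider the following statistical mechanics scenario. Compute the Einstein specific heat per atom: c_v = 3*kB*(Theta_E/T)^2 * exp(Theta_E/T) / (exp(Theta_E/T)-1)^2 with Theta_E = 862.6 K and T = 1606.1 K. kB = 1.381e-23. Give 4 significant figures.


Step 1: x = Theta_E/T = 862.6/1606.1 = 0.5371
Step 2: x^2 = 0.2885
Step 3: exp(x) = 1.711
Step 4: c_v = 3*1.381e-23*0.2885*1.711/(1.711-1)^2 = 4.045e-23

4.045e-23


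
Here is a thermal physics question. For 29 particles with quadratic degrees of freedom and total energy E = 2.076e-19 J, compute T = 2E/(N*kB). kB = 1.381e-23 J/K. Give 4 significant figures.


Step 1: Numerator = 2*E = 2*2.076e-19 = 4.152e-19 J
Step 2: Denominator = N*kB = 29*1.381e-23 = 4.005e-22
Step 3: T = 4.152e-19 / 4.005e-22 = 1037 K

1037


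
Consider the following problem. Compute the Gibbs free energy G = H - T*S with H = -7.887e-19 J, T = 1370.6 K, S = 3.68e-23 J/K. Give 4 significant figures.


Step 1: T*S = 1370.6 * 3.68e-23 = 5.044e-20 J
Step 2: G = H - T*S = -7.887e-19 - 5.044e-20
Step 3: G = -8.391e-19 J

-8.391e-19


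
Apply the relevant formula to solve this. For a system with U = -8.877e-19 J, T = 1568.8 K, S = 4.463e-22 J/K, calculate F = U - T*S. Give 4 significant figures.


Step 1: T*S = 1568.8 * 4.463e-22 = 7.002e-19 J
Step 2: F = U - T*S = -8.877e-19 - 7.002e-19
Step 3: F = -1.588e-18 J

-1.588e-18


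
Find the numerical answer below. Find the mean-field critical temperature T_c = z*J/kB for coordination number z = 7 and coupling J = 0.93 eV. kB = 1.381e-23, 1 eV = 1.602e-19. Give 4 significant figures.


Step 1: z*J = 7*0.93 = 6.51 eV
Step 2: Convert to Joules: 6.51*1.602e-19 = 1.043e-18 J
Step 3: T_c = 1.043e-18 / 1.381e-23 = 7.552e+04 K

7.552e+04


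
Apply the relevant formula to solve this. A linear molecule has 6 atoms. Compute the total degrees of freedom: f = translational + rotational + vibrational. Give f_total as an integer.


Step 1: Translational DOF = 3
Step 2: Rotational DOF (linear) = 2
Step 3: Vibrational DOF = 3*6 - 5 = 13
Step 4: Total = 3 + 2 + 13 = 18

18


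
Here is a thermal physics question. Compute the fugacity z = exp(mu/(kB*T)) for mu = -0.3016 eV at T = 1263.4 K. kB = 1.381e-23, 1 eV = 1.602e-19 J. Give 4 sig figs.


Step 1: Convert mu to Joules: -0.3016*1.602e-19 = -4.832e-20 J
Step 2: kB*T = 1.381e-23*1263.4 = 1.745e-20 J
Step 3: mu/(kB*T) = -2.769
Step 4: z = exp(-2.769) = 0.06271

0.06271


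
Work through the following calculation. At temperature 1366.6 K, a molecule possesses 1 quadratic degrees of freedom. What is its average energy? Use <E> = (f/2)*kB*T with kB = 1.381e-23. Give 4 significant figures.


Step 1: f/2 = 1/2 = 0.5
Step 2: kB*T = 1.381e-23 * 1366.6 = 1.887e-20
Step 3: <E> = 0.5 * 1.887e-20 = 9.436e-21 J

9.436e-21


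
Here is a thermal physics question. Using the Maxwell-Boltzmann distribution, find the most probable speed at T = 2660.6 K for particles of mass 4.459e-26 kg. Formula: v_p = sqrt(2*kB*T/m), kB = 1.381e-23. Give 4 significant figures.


Step 1: Numerator = 2*kB*T = 2*1.381e-23*2660.6 = 7.349e-20
Step 2: Ratio = 7.349e-20 / 4.459e-26 = 1.648e+06
Step 3: v_p = sqrt(1.648e+06) = 1284 m/s

1284


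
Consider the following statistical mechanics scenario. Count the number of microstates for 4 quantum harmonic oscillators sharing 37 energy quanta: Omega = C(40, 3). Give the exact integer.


Step 1: Use binomial coefficient C(40, 3)
Step 2: Numerator = 40! / 37!
Step 3: Denominator = 3!
Step 4: Omega = 9880

9880


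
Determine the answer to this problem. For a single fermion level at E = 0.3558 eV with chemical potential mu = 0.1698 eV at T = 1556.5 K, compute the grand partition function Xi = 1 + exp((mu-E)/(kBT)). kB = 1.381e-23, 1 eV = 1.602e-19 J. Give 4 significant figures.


Step 1: (mu - E) = 0.1698 - 0.3558 = -0.186 eV
Step 2: x = (mu-E)*eV/(kB*T) = -0.186*1.602e-19/(1.381e-23*1556.5) = -1.386
Step 3: exp(x) = 0.25
Step 4: Xi = 1 + 0.25 = 1.25

1.25


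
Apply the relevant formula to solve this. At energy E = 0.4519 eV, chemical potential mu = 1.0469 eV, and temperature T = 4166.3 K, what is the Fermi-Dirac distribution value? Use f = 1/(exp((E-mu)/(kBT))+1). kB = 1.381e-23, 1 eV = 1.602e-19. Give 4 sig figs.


Step 1: (E - mu) = 0.4519 - 1.0469 = -0.595 eV
Step 2: Convert: (E-mu)*eV = -9.532e-20 J
Step 3: x = (E-mu)*eV/(kB*T) = -1.657
Step 4: f = 1/(exp(-1.657)+1) = 0.8398

0.8398


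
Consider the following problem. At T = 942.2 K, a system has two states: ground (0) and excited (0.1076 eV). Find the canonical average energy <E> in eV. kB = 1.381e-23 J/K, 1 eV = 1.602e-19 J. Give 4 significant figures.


Step 1: beta*E = 0.1076*1.602e-19/(1.381e-23*942.2) = 1.325
Step 2: exp(-beta*E) = 0.2659
Step 3: <E> = 0.1076*0.2659/(1+0.2659) = 0.0226 eV

0.0226


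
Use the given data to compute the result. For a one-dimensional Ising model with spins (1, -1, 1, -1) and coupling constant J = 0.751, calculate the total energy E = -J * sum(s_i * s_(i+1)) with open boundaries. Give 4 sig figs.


Step 1: Nearest-neighbor products: -1, -1, -1
Step 2: Sum of products = -3
Step 3: E = -0.751 * -3 = 2.253

2.253


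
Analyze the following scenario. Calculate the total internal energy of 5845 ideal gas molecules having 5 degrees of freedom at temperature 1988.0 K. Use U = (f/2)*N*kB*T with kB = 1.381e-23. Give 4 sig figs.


Step 1: f/2 = 5/2 = 2.5
Step 2: N*kB*T = 5845*1.381e-23*1988.0 = 1.605e-16
Step 3: U = 2.5 * 1.605e-16 = 4.012e-16 J

4.012e-16


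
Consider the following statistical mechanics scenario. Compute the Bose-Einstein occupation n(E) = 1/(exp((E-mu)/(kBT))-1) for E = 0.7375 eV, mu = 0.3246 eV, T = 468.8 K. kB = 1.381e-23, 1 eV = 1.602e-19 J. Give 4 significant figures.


Step 1: (E - mu) = 0.4129 eV
Step 2: x = (E-mu)*eV/(kB*T) = 0.4129*1.602e-19/(1.381e-23*468.8) = 10.22
Step 3: exp(x) = 2.737e+04
Step 4: n = 1/(exp(x)-1) = 3.654e-05

3.654e-05


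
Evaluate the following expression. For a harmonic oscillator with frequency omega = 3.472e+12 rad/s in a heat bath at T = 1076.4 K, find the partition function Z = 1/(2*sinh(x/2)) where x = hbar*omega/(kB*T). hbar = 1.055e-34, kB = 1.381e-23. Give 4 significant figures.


Step 1: Compute x = hbar*omega/(kB*T) = 1.055e-34*3.472e+12/(1.381e-23*1076.4) = 0.02464
Step 2: x/2 = 0.01232
Step 3: sinh(x/2) = 0.01232
Step 4: Z = 1/(2*0.01232) = 40.58

40.58


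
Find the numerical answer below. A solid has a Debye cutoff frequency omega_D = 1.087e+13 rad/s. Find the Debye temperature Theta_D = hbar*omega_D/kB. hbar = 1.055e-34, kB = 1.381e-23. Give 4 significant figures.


Step 1: hbar*omega_D = 1.055e-34 * 1.087e+13 = 1.147e-21 J
Step 2: Theta_D = 1.147e-21 / 1.381e-23
Step 3: Theta_D = 83.04 K

83.04


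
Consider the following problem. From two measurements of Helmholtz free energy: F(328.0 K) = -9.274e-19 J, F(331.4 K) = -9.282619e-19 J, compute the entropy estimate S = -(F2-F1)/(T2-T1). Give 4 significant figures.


Step 1: dF = F2 - F1 = -9.282619e-19 - (-9.274e-19) = -8.619e-22 J
Step 2: dT = T2 - T1 = 331.4 - 328.0 = 3.4 K
Step 3: S = -dF/dT = -(-8.619e-22)/3.4 = 2.535e-22 J/K

2.535e-22


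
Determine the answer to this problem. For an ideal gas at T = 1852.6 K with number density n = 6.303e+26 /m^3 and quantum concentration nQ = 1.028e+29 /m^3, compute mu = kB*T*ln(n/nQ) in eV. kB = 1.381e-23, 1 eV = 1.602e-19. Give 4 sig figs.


Step 1: n/nQ = 6.303e+26/1.028e+29 = 0.006131
Step 2: ln(n/nQ) = -5.094
Step 3: mu = kB*T*ln(n/nQ) = 2.558e-20*-5.094 = -1.303e-19 J
Step 4: Convert to eV: -1.303e-19/1.602e-19 = -0.8136 eV

-0.8136


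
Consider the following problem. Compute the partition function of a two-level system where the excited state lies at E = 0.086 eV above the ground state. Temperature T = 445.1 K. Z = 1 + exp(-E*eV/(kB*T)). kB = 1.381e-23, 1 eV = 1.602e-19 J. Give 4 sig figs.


Step 1: Compute beta*E = E*eV/(kB*T) = 0.086*1.602e-19/(1.381e-23*445.1) = 2.241
Step 2: exp(-beta*E) = exp(-2.241) = 0.1063
Step 3: Z = 1 + 0.1063 = 1.106

1.106


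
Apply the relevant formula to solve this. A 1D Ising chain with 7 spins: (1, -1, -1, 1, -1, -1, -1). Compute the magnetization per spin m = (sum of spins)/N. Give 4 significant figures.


Step 1: Count up spins (+1): 2, down spins (-1): 5
Step 2: Total magnetization M = 2 - 5 = -3
Step 3: m = M/N = -3/7 = -0.4286

-0.4286


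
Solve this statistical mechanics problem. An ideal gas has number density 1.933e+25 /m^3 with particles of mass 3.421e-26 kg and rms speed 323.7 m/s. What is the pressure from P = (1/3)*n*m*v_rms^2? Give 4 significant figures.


Step 1: v_rms^2 = 323.7^2 = 1.048e+05
Step 2: n*m = 1.933e+25*3.421e-26 = 0.6613
Step 3: P = (1/3)*0.6613*1.048e+05 = 2.31e+04 Pa

2.31e+04


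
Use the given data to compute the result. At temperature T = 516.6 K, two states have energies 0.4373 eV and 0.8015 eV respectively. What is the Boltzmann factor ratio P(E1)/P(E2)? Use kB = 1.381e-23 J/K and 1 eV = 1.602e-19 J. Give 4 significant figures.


Step 1: Compute energy difference dE = E1 - E2 = 0.4373 - 0.8015 = -0.3642 eV
Step 2: Convert to Joules: dE_J = -0.3642 * 1.602e-19 = -5.834e-20 J
Step 3: Compute exponent = -dE_J / (kB * T) = -(-5.834e-20) / (1.381e-23 * 516.6) = 8.178
Step 4: P(E1)/P(E2) = exp(8.178) = 3562

3562


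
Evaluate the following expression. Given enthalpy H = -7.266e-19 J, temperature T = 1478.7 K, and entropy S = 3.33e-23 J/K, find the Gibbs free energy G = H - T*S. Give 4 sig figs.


Step 1: T*S = 1478.7 * 3.33e-23 = 4.924e-20 J
Step 2: G = H - T*S = -7.266e-19 - 4.924e-20
Step 3: G = -7.758e-19 J

-7.758e-19


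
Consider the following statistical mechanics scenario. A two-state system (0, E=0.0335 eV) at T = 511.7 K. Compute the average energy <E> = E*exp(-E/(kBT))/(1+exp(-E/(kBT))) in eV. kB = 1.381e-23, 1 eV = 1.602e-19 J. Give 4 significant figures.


Step 1: beta*E = 0.0335*1.602e-19/(1.381e-23*511.7) = 0.7594
Step 2: exp(-beta*E) = 0.4679
Step 3: <E> = 0.0335*0.4679/(1+0.4679) = 0.01068 eV

0.01068


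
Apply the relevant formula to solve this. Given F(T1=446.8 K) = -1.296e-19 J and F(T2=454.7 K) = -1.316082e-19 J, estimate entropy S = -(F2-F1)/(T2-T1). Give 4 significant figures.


Step 1: dF = F2 - F1 = -1.316082e-19 - (-1.296e-19) = -2.0082e-21 J
Step 2: dT = T2 - T1 = 454.7 - 446.8 = 7.9 K
Step 3: S = -dF/dT = -(-2.0082e-21)/7.9 = 2.542e-22 J/K

2.542e-22


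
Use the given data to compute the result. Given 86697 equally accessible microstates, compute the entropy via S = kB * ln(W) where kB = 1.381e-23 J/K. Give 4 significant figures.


Step 1: ln(W) = ln(86697) = 11.37
Step 2: S = kB * ln(W) = 1.381e-23 * 11.37
Step 3: S = 1.57e-22 J/K

1.57e-22


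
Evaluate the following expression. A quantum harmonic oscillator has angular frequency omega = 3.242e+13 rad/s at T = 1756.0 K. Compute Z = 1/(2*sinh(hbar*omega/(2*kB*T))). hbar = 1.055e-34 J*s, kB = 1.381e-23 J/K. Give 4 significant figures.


Step 1: Compute x = hbar*omega/(kB*T) = 1.055e-34*3.242e+13/(1.381e-23*1756.0) = 0.141
Step 2: x/2 = 0.07052
Step 3: sinh(x/2) = 0.07058
Step 4: Z = 1/(2*0.07058) = 7.084

7.084


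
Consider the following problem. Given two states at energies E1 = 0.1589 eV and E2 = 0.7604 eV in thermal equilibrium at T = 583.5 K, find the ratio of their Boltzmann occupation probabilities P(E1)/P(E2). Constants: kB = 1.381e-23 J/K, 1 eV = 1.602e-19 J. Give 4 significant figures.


Step 1: Compute energy difference dE = E1 - E2 = 0.1589 - 0.7604 = -0.6015 eV
Step 2: Convert to Joules: dE_J = -0.6015 * 1.602e-19 = -9.636e-20 J
Step 3: Compute exponent = -dE_J / (kB * T) = -(-9.636e-20) / (1.381e-23 * 583.5) = 11.96
Step 4: P(E1)/P(E2) = exp(11.96) = 1.561e+05

1.561e+05


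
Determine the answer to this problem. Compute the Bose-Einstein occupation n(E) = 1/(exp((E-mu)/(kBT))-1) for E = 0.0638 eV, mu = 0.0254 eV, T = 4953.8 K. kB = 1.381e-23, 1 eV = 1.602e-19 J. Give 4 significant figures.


Step 1: (E - mu) = 0.0384 eV
Step 2: x = (E-mu)*eV/(kB*T) = 0.0384*1.602e-19/(1.381e-23*4953.8) = 0.08992
Step 3: exp(x) = 1.094
Step 4: n = 1/(exp(x)-1) = 10.63

10.63


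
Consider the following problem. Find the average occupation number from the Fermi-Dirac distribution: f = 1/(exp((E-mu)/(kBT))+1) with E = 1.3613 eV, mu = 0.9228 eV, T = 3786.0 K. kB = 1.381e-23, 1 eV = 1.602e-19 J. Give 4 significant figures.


Step 1: (E - mu) = 1.3613 - 0.9228 = 0.4385 eV
Step 2: Convert: (E-mu)*eV = 7.025e-20 J
Step 3: x = (E-mu)*eV/(kB*T) = 1.344
Step 4: f = 1/(exp(1.344)+1) = 0.2069

0.2069


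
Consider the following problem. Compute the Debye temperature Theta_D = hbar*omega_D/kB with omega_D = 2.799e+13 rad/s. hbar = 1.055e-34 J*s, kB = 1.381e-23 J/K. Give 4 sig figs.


Step 1: hbar*omega_D = 1.055e-34 * 2.799e+13 = 2.953e-21 J
Step 2: Theta_D = 2.953e-21 / 1.381e-23
Step 3: Theta_D = 213.8 K

213.8


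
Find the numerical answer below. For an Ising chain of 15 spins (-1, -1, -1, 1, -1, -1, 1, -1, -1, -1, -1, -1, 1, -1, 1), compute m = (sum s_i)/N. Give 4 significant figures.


Step 1: Count up spins (+1): 4, down spins (-1): 11
Step 2: Total magnetization M = 4 - 11 = -7
Step 3: m = M/N = -7/15 = -0.4667

-0.4667


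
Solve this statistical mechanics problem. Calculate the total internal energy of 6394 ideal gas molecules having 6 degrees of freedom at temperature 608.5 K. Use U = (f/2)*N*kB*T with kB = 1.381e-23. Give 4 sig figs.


Step 1: f/2 = 6/2 = 3.0
Step 2: N*kB*T = 6394*1.381e-23*608.5 = 5.373e-17
Step 3: U = 3.0 * 5.373e-17 = 1.612e-16 J

1.612e-16


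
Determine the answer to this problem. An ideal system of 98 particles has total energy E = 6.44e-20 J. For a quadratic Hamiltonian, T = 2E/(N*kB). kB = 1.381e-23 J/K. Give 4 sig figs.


Step 1: Numerator = 2*E = 2*6.44e-20 = 1.288e-19 J
Step 2: Denominator = N*kB = 98*1.381e-23 = 1.353e-21
Step 3: T = 1.288e-19 / 1.353e-21 = 95.17 K

95.17


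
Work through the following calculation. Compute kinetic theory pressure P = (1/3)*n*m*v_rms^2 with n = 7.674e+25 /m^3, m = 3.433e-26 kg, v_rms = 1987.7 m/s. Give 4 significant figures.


Step 1: v_rms^2 = 1987.7^2 = 3.951e+06
Step 2: n*m = 7.674e+25*3.433e-26 = 2.634
Step 3: P = (1/3)*2.634*3.951e+06 = 3.47e+06 Pa

3.47e+06


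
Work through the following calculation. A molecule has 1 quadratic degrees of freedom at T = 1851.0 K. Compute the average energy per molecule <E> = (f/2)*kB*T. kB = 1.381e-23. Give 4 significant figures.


Step 1: f/2 = 1/2 = 0.5
Step 2: kB*T = 1.381e-23 * 1851.0 = 2.556e-20
Step 3: <E> = 0.5 * 2.556e-20 = 1.278e-20 J

1.278e-20


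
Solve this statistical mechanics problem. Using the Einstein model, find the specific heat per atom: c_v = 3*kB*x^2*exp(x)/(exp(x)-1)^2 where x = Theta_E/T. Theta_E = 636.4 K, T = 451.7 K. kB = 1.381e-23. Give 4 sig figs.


Step 1: x = Theta_E/T = 636.4/451.7 = 1.409
Step 2: x^2 = 1.985
Step 3: exp(x) = 4.091
Step 4: c_v = 3*1.381e-23*1.985*4.091/(4.091-1)^2 = 3.521e-23

3.521e-23


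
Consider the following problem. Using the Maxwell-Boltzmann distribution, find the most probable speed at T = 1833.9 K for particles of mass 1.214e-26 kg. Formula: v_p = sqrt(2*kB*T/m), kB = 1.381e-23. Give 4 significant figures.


Step 1: Numerator = 2*kB*T = 2*1.381e-23*1833.9 = 5.065e-20
Step 2: Ratio = 5.065e-20 / 1.214e-26 = 4.172e+06
Step 3: v_p = sqrt(4.172e+06) = 2043 m/s

2043


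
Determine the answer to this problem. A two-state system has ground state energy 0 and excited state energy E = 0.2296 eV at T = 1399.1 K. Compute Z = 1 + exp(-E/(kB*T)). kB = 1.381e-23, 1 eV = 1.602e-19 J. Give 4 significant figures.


Step 1: Compute beta*E = E*eV/(kB*T) = 0.2296*1.602e-19/(1.381e-23*1399.1) = 1.904
Step 2: exp(-beta*E) = exp(-1.904) = 0.149
Step 3: Z = 1 + 0.149 = 1.149

1.149


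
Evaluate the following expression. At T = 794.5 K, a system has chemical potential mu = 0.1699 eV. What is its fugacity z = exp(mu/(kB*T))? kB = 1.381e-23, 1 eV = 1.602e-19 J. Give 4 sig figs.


Step 1: Convert mu to Joules: 0.1699*1.602e-19 = 2.722e-20 J
Step 2: kB*T = 1.381e-23*794.5 = 1.097e-20 J
Step 3: mu/(kB*T) = 2.481
Step 4: z = exp(2.481) = 11.95

11.95


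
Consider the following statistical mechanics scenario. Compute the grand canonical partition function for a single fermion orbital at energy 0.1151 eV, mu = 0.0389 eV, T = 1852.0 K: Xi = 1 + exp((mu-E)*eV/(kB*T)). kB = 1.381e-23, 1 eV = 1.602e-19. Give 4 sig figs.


Step 1: (mu - E) = 0.0389 - 0.1151 = -0.0762 eV
Step 2: x = (mu-E)*eV/(kB*T) = -0.0762*1.602e-19/(1.381e-23*1852.0) = -0.4773
Step 3: exp(x) = 0.6205
Step 4: Xi = 1 + 0.6205 = 1.62

1.62


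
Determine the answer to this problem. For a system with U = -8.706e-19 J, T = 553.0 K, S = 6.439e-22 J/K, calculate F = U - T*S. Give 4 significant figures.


Step 1: T*S = 553.0 * 6.439e-22 = 3.561e-19 J
Step 2: F = U - T*S = -8.706e-19 - 3.561e-19
Step 3: F = -1.227e-18 J

-1.227e-18


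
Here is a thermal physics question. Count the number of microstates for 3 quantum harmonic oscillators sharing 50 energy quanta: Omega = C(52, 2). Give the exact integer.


Step 1: Use binomial coefficient C(52, 2)
Step 2: Numerator = 52! / 50!
Step 3: Denominator = 2!
Step 4: Omega = 1326

1326


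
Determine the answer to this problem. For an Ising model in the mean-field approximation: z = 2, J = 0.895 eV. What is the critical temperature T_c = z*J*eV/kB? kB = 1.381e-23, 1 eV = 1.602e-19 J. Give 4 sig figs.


Step 1: z*J = 2*0.895 = 1.79 eV
Step 2: Convert to Joules: 1.79*1.602e-19 = 2.868e-19 J
Step 3: T_c = 2.868e-19 / 1.381e-23 = 2.076e+04 K

2.076e+04


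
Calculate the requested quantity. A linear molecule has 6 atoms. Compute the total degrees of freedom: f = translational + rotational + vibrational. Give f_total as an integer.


Step 1: Translational DOF = 3
Step 2: Rotational DOF (linear) = 2
Step 3: Vibrational DOF = 3*6 - 5 = 13
Step 4: Total = 3 + 2 + 13 = 18

18


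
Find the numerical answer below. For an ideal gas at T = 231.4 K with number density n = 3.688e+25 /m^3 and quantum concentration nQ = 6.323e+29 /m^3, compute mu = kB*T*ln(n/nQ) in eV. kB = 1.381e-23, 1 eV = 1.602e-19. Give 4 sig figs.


Step 1: n/nQ = 3.688e+25/6.323e+29 = 5.833e-05
Step 2: ln(n/nQ) = -9.749
Step 3: mu = kB*T*ln(n/nQ) = 3.196e-21*-9.749 = -3.116e-20 J
Step 4: Convert to eV: -3.116e-20/1.602e-19 = -0.1945 eV

-0.1945


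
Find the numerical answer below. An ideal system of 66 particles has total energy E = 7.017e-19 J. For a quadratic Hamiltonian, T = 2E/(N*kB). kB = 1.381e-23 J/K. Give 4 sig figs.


Step 1: Numerator = 2*E = 2*7.017e-19 = 1.403e-18 J
Step 2: Denominator = N*kB = 66*1.381e-23 = 9.115e-22
Step 3: T = 1.403e-18 / 9.115e-22 = 1540 K

1540


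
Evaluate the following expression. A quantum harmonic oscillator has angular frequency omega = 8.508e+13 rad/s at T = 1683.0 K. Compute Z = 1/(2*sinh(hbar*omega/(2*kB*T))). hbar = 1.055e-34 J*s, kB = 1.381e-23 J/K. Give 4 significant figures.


Step 1: Compute x = hbar*omega/(kB*T) = 1.055e-34*8.508e+13/(1.381e-23*1683.0) = 0.3862
Step 2: x/2 = 0.1931
Step 3: sinh(x/2) = 0.1943
Step 4: Z = 1/(2*0.1943) = 2.573

2.573


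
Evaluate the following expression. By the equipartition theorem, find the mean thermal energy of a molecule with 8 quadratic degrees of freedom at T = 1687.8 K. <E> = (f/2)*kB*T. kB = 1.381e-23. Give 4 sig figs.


Step 1: f/2 = 8/2 = 4
Step 2: kB*T = 1.381e-23 * 1687.8 = 2.331e-20
Step 3: <E> = 4 * 2.331e-20 = 9.323e-20 J

9.323e-20


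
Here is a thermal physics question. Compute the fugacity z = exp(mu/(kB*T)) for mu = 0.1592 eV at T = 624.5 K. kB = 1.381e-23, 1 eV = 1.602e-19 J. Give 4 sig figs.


Step 1: Convert mu to Joules: 0.1592*1.602e-19 = 2.55e-20 J
Step 2: kB*T = 1.381e-23*624.5 = 8.624e-21 J
Step 3: mu/(kB*T) = 2.957
Step 4: z = exp(2.957) = 19.24

19.24


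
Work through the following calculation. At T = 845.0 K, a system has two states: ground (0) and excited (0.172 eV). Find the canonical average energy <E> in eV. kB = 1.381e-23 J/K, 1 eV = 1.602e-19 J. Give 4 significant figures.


Step 1: beta*E = 0.172*1.602e-19/(1.381e-23*845.0) = 2.361
Step 2: exp(-beta*E) = 0.0943
Step 3: <E> = 0.172*0.0943/(1+0.0943) = 0.01482 eV

0.01482


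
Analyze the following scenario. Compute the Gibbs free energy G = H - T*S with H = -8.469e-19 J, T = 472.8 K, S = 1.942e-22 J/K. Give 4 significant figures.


Step 1: T*S = 472.8 * 1.942e-22 = 9.182e-20 J
Step 2: G = H - T*S = -8.469e-19 - 9.182e-20
Step 3: G = -9.387e-19 J

-9.387e-19


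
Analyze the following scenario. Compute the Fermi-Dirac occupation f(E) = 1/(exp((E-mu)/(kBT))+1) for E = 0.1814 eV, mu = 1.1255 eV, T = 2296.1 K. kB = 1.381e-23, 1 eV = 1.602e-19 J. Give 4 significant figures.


Step 1: (E - mu) = 0.1814 - 1.1255 = -0.9441 eV
Step 2: Convert: (E-mu)*eV = -1.512e-19 J
Step 3: x = (E-mu)*eV/(kB*T) = -4.77
Step 4: f = 1/(exp(-4.77)+1) = 0.9916

0.9916


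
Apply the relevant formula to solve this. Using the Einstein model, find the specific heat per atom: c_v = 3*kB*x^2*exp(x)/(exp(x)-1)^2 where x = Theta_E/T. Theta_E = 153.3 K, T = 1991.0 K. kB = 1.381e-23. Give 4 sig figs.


Step 1: x = Theta_E/T = 153.3/1991.0 = 0.077
Step 2: x^2 = 0.005928
Step 3: exp(x) = 1.08
Step 4: c_v = 3*1.381e-23*0.005928*1.08/(1.08-1)^2 = 4.141e-23

4.141e-23


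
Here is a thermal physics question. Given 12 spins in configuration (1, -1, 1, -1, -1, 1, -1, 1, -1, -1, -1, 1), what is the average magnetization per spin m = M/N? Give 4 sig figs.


Step 1: Count up spins (+1): 5, down spins (-1): 7
Step 2: Total magnetization M = 5 - 7 = -2
Step 3: m = M/N = -2/12 = -0.1667

-0.1667


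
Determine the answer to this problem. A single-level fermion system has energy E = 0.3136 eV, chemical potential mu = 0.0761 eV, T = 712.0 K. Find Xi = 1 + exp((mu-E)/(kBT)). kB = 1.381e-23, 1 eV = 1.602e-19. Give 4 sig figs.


Step 1: (mu - E) = 0.0761 - 0.3136 = -0.2375 eV
Step 2: x = (mu-E)*eV/(kB*T) = -0.2375*1.602e-19/(1.381e-23*712.0) = -3.869
Step 3: exp(x) = 0.02087
Step 4: Xi = 1 + 0.02087 = 1.021

1.021


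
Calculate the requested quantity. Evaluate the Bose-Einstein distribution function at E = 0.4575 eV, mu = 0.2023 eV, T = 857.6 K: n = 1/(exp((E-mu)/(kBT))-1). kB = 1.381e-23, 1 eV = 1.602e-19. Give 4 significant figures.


Step 1: (E - mu) = 0.2552 eV
Step 2: x = (E-mu)*eV/(kB*T) = 0.2552*1.602e-19/(1.381e-23*857.6) = 3.452
Step 3: exp(x) = 31.56
Step 4: n = 1/(exp(x)-1) = 0.03272

0.03272


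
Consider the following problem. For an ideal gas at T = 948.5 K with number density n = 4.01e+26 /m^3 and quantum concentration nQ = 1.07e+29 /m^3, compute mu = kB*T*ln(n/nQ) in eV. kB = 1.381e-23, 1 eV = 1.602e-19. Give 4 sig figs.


Step 1: n/nQ = 4.01e+26/1.07e+29 = 0.003748
Step 2: ln(n/nQ) = -5.587
Step 3: mu = kB*T*ln(n/nQ) = 1.31e-20*-5.587 = -7.318e-20 J
Step 4: Convert to eV: -7.318e-20/1.602e-19 = -0.4568 eV

-0.4568


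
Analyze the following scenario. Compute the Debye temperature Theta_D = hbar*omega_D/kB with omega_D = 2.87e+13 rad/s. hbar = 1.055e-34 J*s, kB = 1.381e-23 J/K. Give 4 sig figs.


Step 1: hbar*omega_D = 1.055e-34 * 2.87e+13 = 3.028e-21 J
Step 2: Theta_D = 3.028e-21 / 1.381e-23
Step 3: Theta_D = 219.3 K

219.3


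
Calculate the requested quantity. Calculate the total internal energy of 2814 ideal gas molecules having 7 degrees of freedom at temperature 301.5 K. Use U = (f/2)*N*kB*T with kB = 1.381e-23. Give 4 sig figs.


Step 1: f/2 = 7/2 = 3.5
Step 2: N*kB*T = 2814*1.381e-23*301.5 = 1.172e-17
Step 3: U = 3.5 * 1.172e-17 = 4.101e-17 J

4.101e-17


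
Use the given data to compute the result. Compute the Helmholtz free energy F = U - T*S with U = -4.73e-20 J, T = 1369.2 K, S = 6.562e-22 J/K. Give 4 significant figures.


Step 1: T*S = 1369.2 * 6.562e-22 = 8.985e-19 J
Step 2: F = U - T*S = -4.73e-20 - 8.985e-19
Step 3: F = -9.458e-19 J

-9.458e-19


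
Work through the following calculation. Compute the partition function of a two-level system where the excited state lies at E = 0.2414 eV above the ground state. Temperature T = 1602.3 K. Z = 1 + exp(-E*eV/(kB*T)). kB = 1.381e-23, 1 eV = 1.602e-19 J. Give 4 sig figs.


Step 1: Compute beta*E = E*eV/(kB*T) = 0.2414*1.602e-19/(1.381e-23*1602.3) = 1.748
Step 2: exp(-beta*E) = exp(-1.748) = 0.1742
Step 3: Z = 1 + 0.1742 = 1.174

1.174


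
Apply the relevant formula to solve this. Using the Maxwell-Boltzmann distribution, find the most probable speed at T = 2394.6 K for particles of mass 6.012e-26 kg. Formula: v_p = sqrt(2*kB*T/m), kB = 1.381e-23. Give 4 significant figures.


Step 1: Numerator = 2*kB*T = 2*1.381e-23*2394.6 = 6.614e-20
Step 2: Ratio = 6.614e-20 / 6.012e-26 = 1.1e+06
Step 3: v_p = sqrt(1.1e+06) = 1049 m/s

1049


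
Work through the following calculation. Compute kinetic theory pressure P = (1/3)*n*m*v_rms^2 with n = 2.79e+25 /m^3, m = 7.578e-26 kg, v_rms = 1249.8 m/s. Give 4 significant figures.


Step 1: v_rms^2 = 1249.8^2 = 1.562e+06
Step 2: n*m = 2.79e+25*7.578e-26 = 2.114
Step 3: P = (1/3)*2.114*1.562e+06 = 1.101e+06 Pa

1.101e+06


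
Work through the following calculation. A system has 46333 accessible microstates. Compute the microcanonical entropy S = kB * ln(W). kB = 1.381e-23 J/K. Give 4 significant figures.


Step 1: ln(W) = ln(46333) = 10.74
Step 2: S = kB * ln(W) = 1.381e-23 * 10.74
Step 3: S = 1.484e-22 J/K

1.484e-22


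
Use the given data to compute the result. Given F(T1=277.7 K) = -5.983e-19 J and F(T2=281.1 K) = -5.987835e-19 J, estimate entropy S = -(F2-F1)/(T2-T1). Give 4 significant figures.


Step 1: dF = F2 - F1 = -5.987835e-19 - (-5.983e-19) = -4.835e-22 J
Step 2: dT = T2 - T1 = 281.1 - 277.7 = 3.4 K
Step 3: S = -dF/dT = -(-4.835e-22)/3.4 = 1.422e-22 J/K

1.422e-22


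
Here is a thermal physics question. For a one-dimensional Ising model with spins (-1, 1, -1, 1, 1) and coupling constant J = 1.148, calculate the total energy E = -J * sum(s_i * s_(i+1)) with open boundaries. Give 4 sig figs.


Step 1: Nearest-neighbor products: -1, -1, -1, 1
Step 2: Sum of products = -2
Step 3: E = -1.148 * -2 = 2.296

2.296


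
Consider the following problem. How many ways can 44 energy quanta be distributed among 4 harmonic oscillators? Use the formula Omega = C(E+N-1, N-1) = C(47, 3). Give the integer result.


Step 1: Use binomial coefficient C(47, 3)
Step 2: Numerator = 47! / 44!
Step 3: Denominator = 3!
Step 4: Omega = 16215

16215


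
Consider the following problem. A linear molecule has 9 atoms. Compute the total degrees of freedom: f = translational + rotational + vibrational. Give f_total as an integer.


Step 1: Translational DOF = 3
Step 2: Rotational DOF (linear) = 2
Step 3: Vibrational DOF = 3*9 - 5 = 22
Step 4: Total = 3 + 2 + 22 = 27

27


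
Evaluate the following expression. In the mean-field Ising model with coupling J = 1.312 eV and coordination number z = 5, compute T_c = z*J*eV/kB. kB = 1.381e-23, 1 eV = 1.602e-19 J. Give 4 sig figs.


Step 1: z*J = 5*1.312 = 6.56 eV
Step 2: Convert to Joules: 6.56*1.602e-19 = 1.051e-18 J
Step 3: T_c = 1.051e-18 / 1.381e-23 = 7.61e+04 K

7.61e+04


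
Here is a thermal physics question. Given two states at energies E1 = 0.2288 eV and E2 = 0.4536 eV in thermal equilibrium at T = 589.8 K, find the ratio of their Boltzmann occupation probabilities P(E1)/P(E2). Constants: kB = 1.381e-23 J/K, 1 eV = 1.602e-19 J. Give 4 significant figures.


Step 1: Compute energy difference dE = E1 - E2 = 0.2288 - 0.4536 = -0.2248 eV
Step 2: Convert to Joules: dE_J = -0.2248 * 1.602e-19 = -3.601e-20 J
Step 3: Compute exponent = -dE_J / (kB * T) = -(-3.601e-20) / (1.381e-23 * 589.8) = 4.421
Step 4: P(E1)/P(E2) = exp(4.421) = 83.21

83.21


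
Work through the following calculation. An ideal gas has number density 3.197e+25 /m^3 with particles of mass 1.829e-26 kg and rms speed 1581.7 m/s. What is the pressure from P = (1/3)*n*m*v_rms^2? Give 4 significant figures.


Step 1: v_rms^2 = 1581.7^2 = 2.502e+06
Step 2: n*m = 3.197e+25*1.829e-26 = 0.5847
Step 3: P = (1/3)*0.5847*2.502e+06 = 4.876e+05 Pa

4.876e+05


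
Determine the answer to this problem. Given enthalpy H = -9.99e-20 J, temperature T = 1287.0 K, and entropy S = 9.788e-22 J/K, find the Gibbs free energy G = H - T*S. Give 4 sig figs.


Step 1: T*S = 1287.0 * 9.788e-22 = 1.26e-18 J
Step 2: G = H - T*S = -9.99e-20 - 1.26e-18
Step 3: G = -1.36e-18 J

-1.36e-18


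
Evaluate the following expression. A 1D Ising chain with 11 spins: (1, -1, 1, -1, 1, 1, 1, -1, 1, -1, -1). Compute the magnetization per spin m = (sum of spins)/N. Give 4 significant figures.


Step 1: Count up spins (+1): 6, down spins (-1): 5
Step 2: Total magnetization M = 6 - 5 = 1
Step 3: m = M/N = 1/11 = 0.09091

0.09091


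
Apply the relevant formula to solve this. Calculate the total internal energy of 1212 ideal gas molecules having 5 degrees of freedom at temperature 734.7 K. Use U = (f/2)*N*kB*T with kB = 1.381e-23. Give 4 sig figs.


Step 1: f/2 = 5/2 = 2.5
Step 2: N*kB*T = 1212*1.381e-23*734.7 = 1.23e-17
Step 3: U = 2.5 * 1.23e-17 = 3.074e-17 J

3.074e-17


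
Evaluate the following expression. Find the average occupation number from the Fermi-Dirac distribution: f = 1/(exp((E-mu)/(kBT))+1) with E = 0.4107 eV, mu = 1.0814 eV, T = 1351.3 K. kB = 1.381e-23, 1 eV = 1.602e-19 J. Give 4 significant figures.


Step 1: (E - mu) = 0.4107 - 1.0814 = -0.6707 eV
Step 2: Convert: (E-mu)*eV = -1.074e-19 J
Step 3: x = (E-mu)*eV/(kB*T) = -5.758
Step 4: f = 1/(exp(-5.758)+1) = 0.9969

0.9969


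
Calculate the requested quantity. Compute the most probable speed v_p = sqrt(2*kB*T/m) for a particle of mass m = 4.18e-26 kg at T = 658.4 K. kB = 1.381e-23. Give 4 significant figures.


Step 1: Numerator = 2*kB*T = 2*1.381e-23*658.4 = 1.819e-20
Step 2: Ratio = 1.819e-20 / 4.18e-26 = 4.35e+05
Step 3: v_p = sqrt(4.35e+05) = 659.6 m/s

659.6


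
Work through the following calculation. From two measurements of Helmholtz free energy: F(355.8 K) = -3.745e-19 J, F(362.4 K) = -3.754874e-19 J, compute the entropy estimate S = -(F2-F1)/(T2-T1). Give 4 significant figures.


Step 1: dF = F2 - F1 = -3.754874e-19 - (-3.745e-19) = -9.874e-22 J
Step 2: dT = T2 - T1 = 362.4 - 355.8 = 6.6 K
Step 3: S = -dF/dT = -(-9.874e-22)/6.6 = 1.496e-22 J/K

1.496e-22


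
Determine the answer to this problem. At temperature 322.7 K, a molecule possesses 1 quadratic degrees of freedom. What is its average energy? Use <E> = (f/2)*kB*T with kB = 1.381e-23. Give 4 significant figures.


Step 1: f/2 = 1/2 = 0.5
Step 2: kB*T = 1.381e-23 * 322.7 = 4.456e-21
Step 3: <E> = 0.5 * 4.456e-21 = 2.228e-21 J

2.228e-21


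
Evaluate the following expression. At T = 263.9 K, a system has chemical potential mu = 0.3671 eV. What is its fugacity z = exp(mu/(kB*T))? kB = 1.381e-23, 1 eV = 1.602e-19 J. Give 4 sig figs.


Step 1: Convert mu to Joules: 0.3671*1.602e-19 = 5.881e-20 J
Step 2: kB*T = 1.381e-23*263.9 = 3.644e-21 J
Step 3: mu/(kB*T) = 16.14
Step 4: z = exp(16.14) = 1.019e+07

1.019e+07


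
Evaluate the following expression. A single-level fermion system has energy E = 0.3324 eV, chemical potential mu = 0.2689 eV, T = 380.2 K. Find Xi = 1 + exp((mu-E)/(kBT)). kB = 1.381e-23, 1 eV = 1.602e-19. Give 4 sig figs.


Step 1: (mu - E) = 0.2689 - 0.3324 = -0.0635 eV
Step 2: x = (mu-E)*eV/(kB*T) = -0.0635*1.602e-19/(1.381e-23*380.2) = -1.937
Step 3: exp(x) = 0.1441
Step 4: Xi = 1 + 0.1441 = 1.144

1.144
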